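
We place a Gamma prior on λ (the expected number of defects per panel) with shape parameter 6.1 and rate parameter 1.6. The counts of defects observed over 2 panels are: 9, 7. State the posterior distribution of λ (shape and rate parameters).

Total count ∑xᵢ = 16 over n = 2 panels.
Gamma is conjugate to the Poisson likelihood: posterior is Gamma(shape = 6.1+16 = 22.1, rate = 1.6+2 = 3.6).

Posterior: Gamma(shape=22.1, rate=3.6)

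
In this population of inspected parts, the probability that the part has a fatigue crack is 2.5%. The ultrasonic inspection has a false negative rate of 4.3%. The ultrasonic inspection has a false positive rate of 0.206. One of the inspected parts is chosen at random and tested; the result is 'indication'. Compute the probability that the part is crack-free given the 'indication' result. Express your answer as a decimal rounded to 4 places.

Let H be the event that the part has a fatigue crack. P(H) = 0.025, so P(¬H) = 0.975. With E the 'indication' result, P(E|H) = 0.957 and P(E|¬H) = 0.206.
P(E) = 0.957·0.025 + 0.206·0.975 = 0.023925 + 0.20085 = 0.22477.
By Bayes' theorem, P(H|E) = 0.023925 / 0.22477 = 0.1064. Hence P(¬H|E) = 1 − 0.1064 = 0.8936.

P(¬H | E) ≈ 0.8936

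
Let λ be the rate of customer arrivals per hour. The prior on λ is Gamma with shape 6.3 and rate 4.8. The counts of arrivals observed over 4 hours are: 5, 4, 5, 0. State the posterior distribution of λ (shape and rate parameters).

The Poisson likelihood adds the total count to the shape and the number of exposure periods to the rate. Here ∑xᵢ = 14 and n = 4, so shape 6.3→20.3 and rate 4.8→8.8.

Posterior: Gamma(shape=20.3, rate=8.8)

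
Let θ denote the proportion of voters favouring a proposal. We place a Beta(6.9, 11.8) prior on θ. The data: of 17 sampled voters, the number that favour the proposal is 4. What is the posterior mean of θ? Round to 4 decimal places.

Posterior mean ≈ 0.3053

Observing 4 successes and 13 failures updates Beta(6.9, 11.8) by adding the success and failure counts to the two shape parameters: α = 6.9+4 = 10.9, β = 11.8+13 = 24.8.
E[θ | data] = 10.9/(10.9+24.8) = 0.3053.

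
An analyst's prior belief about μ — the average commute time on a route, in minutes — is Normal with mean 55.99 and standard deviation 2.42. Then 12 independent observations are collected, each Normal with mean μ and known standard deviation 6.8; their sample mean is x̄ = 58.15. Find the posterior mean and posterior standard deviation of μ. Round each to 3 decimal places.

With known σ, the Normal prior is conjugate. Weight on the data is w = (n/σ²)/(n/σ² + 1/τ₀²) = 0.259516/(0.259516+0.170753) = 0.60315.
Posterior mean = w·x̄ + (1−w)·μ₀ = 0.60315·58.15 + 0.39685·55.99 = 57.293. Posterior variance = 1/(0.259516+0.170753) = 2.32413, so SD = 1.525.

Posterior mean ≈ 57.293; posterior SD ≈ 1.525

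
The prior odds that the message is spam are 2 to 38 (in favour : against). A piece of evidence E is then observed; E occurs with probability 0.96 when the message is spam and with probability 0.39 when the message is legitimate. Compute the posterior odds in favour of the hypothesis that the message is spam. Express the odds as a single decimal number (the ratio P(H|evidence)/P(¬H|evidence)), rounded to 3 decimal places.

Posterior odds ≈ 0.130

Prior odds = 2/38 = 0.052632. In log-odds, ln(0.052632) = -2.9444.
Add log likelihood ratio: ln(2.4615) = 0.90079.
Posterior log-odds = -2.0437, so posterior odds = exp(-2.0437) = 0.12955.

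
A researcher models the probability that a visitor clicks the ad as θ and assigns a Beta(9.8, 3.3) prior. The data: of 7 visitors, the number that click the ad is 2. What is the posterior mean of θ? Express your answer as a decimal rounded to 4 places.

Observing 2 successes and 5 failures updates Beta(9.8, 3.3) by adding the success and failure counts to the two shape parameters: α = 9.8+2 = 11.8, β = 3.3+5 = 8.3.
E[θ | data] = 11.8/(11.8+8.3) = 0.5871.

Posterior mean ≈ 0.5871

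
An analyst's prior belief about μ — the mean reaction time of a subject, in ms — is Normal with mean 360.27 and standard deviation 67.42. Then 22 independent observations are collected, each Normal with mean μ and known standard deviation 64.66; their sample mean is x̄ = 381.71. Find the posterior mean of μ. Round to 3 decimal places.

Posterior mean ≈ 380.850

Prior precision 1/τ₀² = 1/67.42² = 0.00022000; data precision n/σ² = 22/64.66² = 0.00526201.
Posterior precision = 0.00022000 + 0.00526201 = 0.00548201.
Posterior mean = (0.00022000·360.27 + 0.00526201·381.71) / 0.00548201 = 380.850.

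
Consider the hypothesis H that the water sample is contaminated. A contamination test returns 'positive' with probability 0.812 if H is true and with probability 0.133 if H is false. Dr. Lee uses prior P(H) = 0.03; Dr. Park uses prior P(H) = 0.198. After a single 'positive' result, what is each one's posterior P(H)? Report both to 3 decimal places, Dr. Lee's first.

The likelihood ratio for a 'positive' result is 0.812/0.133 = 6.1053.
Dr. Lee: prior odds 0.03/0.97 = 0.030928; posterior odds 0.18882; posterior probability 0.159.
Dr. Park: prior odds 0.198/0.802 = 0.24688; posterior odds 1.5073; posterior probability 0.601.

Dr. Lee: 0.159; Dr. Park: 0.601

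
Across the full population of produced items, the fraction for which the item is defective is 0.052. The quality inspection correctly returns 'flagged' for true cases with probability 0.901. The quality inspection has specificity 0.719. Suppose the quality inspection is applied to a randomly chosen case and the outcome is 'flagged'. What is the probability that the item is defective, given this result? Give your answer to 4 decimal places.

P(H | E) ≈ 0.1496

Write H for 'the item is defective'. Prior odds H:¬H = 0.052/0.948 = 0.054852. For the 'flagged' outcome, the likelihood ratio is 0.901/0.281 = 3.2064.
Posterior odds = 0.054852 × 3.2064 = 0.17588, so P(H|E) = 0.17588/(1+0.17588) = 0.1496.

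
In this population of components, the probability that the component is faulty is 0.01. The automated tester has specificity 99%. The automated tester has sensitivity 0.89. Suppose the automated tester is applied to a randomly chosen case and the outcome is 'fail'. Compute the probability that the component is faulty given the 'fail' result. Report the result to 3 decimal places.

Let H be the event that the component is faulty. P(H) = 0.01, so P(¬H) = 0.99. With E the 'fail' result, P(E|H) = 0.89 and P(E|¬H) = 0.01.
P(E) = 0.89·0.01 + 0.01·0.99 = 0.0089000 + 0.0099000 = 0.018800.
By Bayes' theorem, P(H|E) = 0.0089000 / 0.018800 = 0.473.

P(H | E) ≈ 0.473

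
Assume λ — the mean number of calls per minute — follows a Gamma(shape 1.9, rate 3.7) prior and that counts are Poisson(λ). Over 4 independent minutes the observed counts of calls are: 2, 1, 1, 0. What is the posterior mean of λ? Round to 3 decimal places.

Posterior mean ≈ 0.766

Total count ∑xᵢ = 4 over n = 4 minutes.
Gamma is conjugate to the Poisson likelihood: posterior is Gamma(shape = 1.9+4 = 5.9, rate = 3.7+4 = 7.7).
Posterior mean = shape/rate = 5.9/7.7 = 0.766.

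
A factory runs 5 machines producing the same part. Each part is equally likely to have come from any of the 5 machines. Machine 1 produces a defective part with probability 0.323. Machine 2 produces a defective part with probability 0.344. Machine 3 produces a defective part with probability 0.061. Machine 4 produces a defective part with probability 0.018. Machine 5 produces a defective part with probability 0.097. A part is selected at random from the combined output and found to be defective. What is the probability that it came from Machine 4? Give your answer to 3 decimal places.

Posterior probability ≈ 0.021

Tabulate prior·likelihood by source: [1] prior 0.2, lik 0.323, product 0.06460; [2] prior 0.2, lik 0.344, product 0.06880; [3] prior 0.2, lik 0.061, product 0.01220; [4] prior 0.2, lik 0.018, product 0.003600; [5] prior 0.2, lik 0.097, product 0.01940.
Normalizing constant = 0.16860; the posterior for Machine 4 is its product over the sum, 0.003600/0.16860 = 0.021.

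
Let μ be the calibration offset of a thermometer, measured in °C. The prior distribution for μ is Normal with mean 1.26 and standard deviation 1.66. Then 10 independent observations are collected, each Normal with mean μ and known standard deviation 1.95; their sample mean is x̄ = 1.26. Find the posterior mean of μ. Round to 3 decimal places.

With known σ, the Normal prior is conjugate. Weight on the data is w = (n/σ²)/(n/σ² + 1/τ₀²) = 2.62985/(2.62985+0.362897) = 0.87874.
Posterior mean = w·x̄ + (1−w)·μ₀ = 0.87874·1.26 + 0.12126·1.26 = 1.260.

Posterior mean ≈ 1.260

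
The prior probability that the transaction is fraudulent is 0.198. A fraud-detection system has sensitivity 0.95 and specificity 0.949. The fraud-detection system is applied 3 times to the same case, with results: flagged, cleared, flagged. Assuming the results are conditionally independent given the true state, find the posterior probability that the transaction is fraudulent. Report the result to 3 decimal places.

Let H be the event that the transaction is fraudulent; start with P(H) = 0.198. P('flagged'|H) = 0.95, P('flagged'|¬H) = 0.051.
Update on result 1 ('flagged'): P(H) ← 0.95·0.1980 / (0.95·0.1980 + 0.051·0.8020) = 0.18810/0.22900 = 0.8214.
Update on result 2 ('cleared'): P(H) ← 0.05·0.8214 / (0.05·0.8214 + 0.949·0.1786) = 0.041070/0.21057 = 0.1950.
Update on result 3 ('flagged'): P(H) ← 0.95·0.1950 / (0.95·0.1950 + 0.051·0.8050) = 0.18529/0.22634 = 0.8186.

Posterior P(H) ≈ 0.819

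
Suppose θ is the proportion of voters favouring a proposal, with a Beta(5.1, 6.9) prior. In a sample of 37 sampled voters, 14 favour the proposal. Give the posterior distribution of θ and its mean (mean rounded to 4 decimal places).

Observing 14 successes and 23 failures updates Beta(5.1, 6.9) by adding the success and failure counts to the two shape parameters: α = 5.1+14 = 19.1, β = 6.9+23 = 29.9.
Posterior mean = α/(α+β) = 19.1/49 = 0.3898.

Posterior: Beta(19.1, 29.9); mean ≈ 0.3898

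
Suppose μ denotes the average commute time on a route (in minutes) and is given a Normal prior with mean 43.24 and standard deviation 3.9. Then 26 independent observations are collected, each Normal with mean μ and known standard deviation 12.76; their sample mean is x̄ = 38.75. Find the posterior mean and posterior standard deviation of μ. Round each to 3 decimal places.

With known σ, the Normal prior is conjugate. Weight on the data is w = (n/σ²)/(n/σ² + 1/τ₀²) = 0.159688/(0.159688+0.0657462) = 0.70836.
Posterior mean = w·x̄ + (1−w)·μ₀ = 0.70836·38.75 + 0.29164·43.24 = 40.059. Posterior variance = 1/(0.159688+0.0657462) = 4.43589, so SD = 2.106.

Posterior mean ≈ 40.059; posterior SD ≈ 2.106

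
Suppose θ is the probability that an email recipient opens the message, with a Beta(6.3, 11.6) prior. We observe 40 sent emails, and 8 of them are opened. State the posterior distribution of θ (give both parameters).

Posterior: Beta(14.3, 43.6)

Observing 8 successes and 32 failures updates Beta(6.3, 11.6) by adding the success and failure counts to the two shape parameters: α = 6.3+8 = 14.3, β = 11.6+32 = 43.6.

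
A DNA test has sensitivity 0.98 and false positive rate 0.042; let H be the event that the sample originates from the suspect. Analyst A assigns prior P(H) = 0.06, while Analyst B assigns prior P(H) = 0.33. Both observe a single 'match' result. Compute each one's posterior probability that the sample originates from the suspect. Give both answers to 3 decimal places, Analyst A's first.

Analyst A: 0.598; Analyst B: 0.920

P('+'|H) = 0.98, P('+'|¬H) = 0.042.
Analyst A: numerator 0.98·0.06 = 0.058800; evidence = 0.058800+0.042·0.94 = 0.098280; posterior = 0.598.
Analyst B: numerator 0.98·0.33 = 0.32340; evidence = 0.32340+0.042·0.67 = 0.35154; posterior = 0.920.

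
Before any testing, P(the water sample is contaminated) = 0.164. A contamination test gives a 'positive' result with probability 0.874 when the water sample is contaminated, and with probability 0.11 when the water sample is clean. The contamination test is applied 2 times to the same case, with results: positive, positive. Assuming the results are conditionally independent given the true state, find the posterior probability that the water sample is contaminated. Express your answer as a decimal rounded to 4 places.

With H the event that the water sample is contaminated, the joint likelihood of the observed sequence is P(data|H) = 0.874·0.874 = 0.76388 and P(data|¬H) = 0.11·0.11 = 0.012100.
Bayes: P(H|data) = 0.164·0.76388 / (0.164·0.76388 + 0.836·0.012100) = 0.12528/0.13539 = 0.9253.

Posterior P(H) ≈ 0.9253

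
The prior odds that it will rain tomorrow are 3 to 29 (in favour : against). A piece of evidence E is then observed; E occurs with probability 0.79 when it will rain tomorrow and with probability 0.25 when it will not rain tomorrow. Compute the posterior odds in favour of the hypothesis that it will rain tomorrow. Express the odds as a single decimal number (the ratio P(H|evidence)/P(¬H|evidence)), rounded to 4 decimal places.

Prior odds = 3/29 = 0.10345. In log-odds, ln(0.10345) = -2.2687.
Add log likelihood ratio: ln(3.1600) = 1.1506.
Posterior log-odds = -1.1181, so posterior odds = exp(-1.1181) = 0.32690.

Posterior odds ≈ 0.3269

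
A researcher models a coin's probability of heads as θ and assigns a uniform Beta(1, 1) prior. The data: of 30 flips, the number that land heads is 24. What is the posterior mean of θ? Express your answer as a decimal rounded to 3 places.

Observing 24 successes and 6 failures updates Beta(1, 1) by adding the success and failure counts to the two shape parameters: α = 1+24 = 25, β = 1+6 = 7.
Posterior mean = α/(α+β) = 25/32 = 0.781.

Posterior mean ≈ 0.781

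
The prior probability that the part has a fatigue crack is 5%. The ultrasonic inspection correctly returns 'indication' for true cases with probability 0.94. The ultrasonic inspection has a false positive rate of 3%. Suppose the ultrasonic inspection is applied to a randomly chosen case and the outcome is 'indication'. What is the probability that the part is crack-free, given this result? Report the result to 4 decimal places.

P(¬H | E) ≈ 0.3775

Let H be the event that the part has a fatigue crack. P(H) = 0.05, so P(¬H) = 0.95. With E the 'indication' result, P(E|H) = 0.94 and P(E|¬H) = 0.03.
P(E) = 0.94·0.05 + 0.03·0.95 = 0.047000 + 0.028500 = 0.075500.
By Bayes' theorem, P(H|E) = 0.047000 / 0.075500 = 0.6225. Hence P(¬H|E) = 1 − 0.6225 = 0.3775.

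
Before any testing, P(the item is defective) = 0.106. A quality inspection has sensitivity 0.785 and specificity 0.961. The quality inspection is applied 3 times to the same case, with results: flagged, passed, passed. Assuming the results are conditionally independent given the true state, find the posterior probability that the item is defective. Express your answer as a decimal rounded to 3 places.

With H the event that the item is defective, the joint likelihood of the observed sequence is P(data|H) = 0.785·0.215·0.215 = 0.036287 and P(data|¬H) = 0.039·0.961·0.961 = 0.036017.
Bayes: P(H|data) = 0.106·0.036287 / (0.106·0.036287 + 0.894·0.036017) = 0.0038464/0.036046 = 0.1067.

Posterior P(H) ≈ 0.107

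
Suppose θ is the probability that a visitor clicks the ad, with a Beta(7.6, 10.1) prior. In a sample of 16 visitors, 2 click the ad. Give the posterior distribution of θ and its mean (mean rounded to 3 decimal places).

Observing 2 successes and 14 failures updates Beta(7.6, 10.1) by adding the success and failure counts to the two shape parameters: α = 7.6+2 = 9.6, β = 10.1+14 = 24.1.
Posterior mean = α/(α+β) = 9.6/33.7 = 0.285.

Posterior: Beta(9.6, 24.1); mean ≈ 0.285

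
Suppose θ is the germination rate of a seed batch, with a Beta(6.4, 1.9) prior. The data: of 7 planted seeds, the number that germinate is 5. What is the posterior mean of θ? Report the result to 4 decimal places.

Posterior mean ≈ 0.7451

Observing 5 successes and 2 failures updates Beta(6.4, 1.9) by adding the success and failure counts to the two shape parameters: α = 6.4+5 = 11.4, β = 1.9+2 = 3.9.
Posterior mean = α/(α+β) = 11.4/15.3 = 0.7451.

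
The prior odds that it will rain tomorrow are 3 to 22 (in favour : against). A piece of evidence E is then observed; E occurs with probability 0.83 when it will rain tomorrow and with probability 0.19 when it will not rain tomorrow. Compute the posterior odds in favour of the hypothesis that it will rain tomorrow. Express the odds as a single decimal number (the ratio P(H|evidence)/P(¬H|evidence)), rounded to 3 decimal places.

Posterior odds ≈ 0.596

Prior odds = 3/22 = 0.13636.
Likelihood ratio for E = 0.83/0.19 = 4.3684.
Posterior odds = prior odds × LR = 0.59569.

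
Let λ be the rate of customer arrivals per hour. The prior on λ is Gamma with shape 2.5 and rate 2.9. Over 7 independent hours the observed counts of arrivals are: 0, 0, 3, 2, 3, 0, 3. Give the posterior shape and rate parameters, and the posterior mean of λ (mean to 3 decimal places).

The Poisson likelihood adds the total count to the shape and the number of exposure periods to the rate. Here ∑xᵢ = 11 and n = 7, so shape 2.5→13.5 and rate 2.9→9.9.
E[λ | data] = 13.5/9.9 = 1.364.

Posterior: Gamma(shape=13.5, rate=9.9); mean ≈ 1.364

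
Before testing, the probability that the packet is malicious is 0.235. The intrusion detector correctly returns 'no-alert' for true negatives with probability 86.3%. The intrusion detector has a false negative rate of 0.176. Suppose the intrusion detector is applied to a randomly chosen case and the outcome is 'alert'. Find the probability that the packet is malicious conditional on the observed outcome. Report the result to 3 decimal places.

P(H | E) ≈ 0.649

Write H for 'the packet is malicious'. Prior odds H:¬H = 0.235/0.765 = 0.30719. For the 'alert' outcome, the likelihood ratio is 0.824/0.137 = 6.0146.
Posterior odds = 0.30719 × 6.0146 = 1.8476, so P(H|E) = 1.8476/(1+1.8476) = 0.649.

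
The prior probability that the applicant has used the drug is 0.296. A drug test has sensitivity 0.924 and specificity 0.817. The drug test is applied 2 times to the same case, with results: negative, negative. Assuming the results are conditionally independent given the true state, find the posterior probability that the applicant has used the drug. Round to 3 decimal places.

Let H be the event that the applicant has used the drug; start with P(H) = 0.296. P('positive'|H) = 0.924, P('positive'|¬H) = 0.183.
Update on result 1 ('negative'): P(H) ← 0.076·0.2960 / (0.076·0.2960 + 0.817·0.7040) = 0.022496/0.59766 = 0.0376.
Update on result 2 ('negative'): P(H) ← 0.076·0.0376 / (0.076·0.0376 + 0.817·0.9624) = 0.0028606/0.78911 = 0.0036.

Posterior P(H) ≈ 0.004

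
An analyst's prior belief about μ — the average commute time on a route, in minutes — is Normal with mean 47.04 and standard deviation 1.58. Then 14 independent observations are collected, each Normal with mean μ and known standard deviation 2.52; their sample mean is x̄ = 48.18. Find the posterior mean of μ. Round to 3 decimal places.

Prior precision 1/τ₀² = 1/1.58² = 0.400577; data precision n/σ² = 14/2.52² = 2.20459.
Posterior precision = 0.400577 + 2.20459 = 2.60516.
Posterior mean = (0.400577·47.04 + 2.20459·48.18) / 2.60516 = 48.005.

Posterior mean ≈ 48.005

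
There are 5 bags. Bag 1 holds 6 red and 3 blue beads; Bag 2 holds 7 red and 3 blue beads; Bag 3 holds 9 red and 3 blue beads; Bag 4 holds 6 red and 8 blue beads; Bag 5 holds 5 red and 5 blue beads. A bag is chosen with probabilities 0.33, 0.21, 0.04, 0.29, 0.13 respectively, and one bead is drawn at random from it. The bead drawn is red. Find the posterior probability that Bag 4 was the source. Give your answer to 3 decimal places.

Posterior probability ≈ 0.212

P(red|Bag 1) = 0.6667; P(red|Bag 2) = 0.7; P(red|Bag 3) = 0.75; P(red|Bag 4) = 0.4286; P(red|Bag 5) = 0.5.
Prior × likelihood for each source: 0.33·0.6667=0.2200, 0.21·0.7=0.1470, 0.04·0.75=0.03000, 0.29·0.4286=0.1243, 0.13·0.5=0.06500. Summing gives P(red) = 0.58629.
P(Bag 4 | red) = 0.1243 / 0.58629 = 0.212.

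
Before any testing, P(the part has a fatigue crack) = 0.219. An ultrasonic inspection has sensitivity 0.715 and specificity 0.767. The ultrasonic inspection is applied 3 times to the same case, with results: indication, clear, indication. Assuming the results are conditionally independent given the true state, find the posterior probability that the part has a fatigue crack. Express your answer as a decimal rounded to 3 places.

With H the event that the part has a fatigue crack, the joint likelihood of the observed sequence is P(data|H) = 0.715·0.285·0.715 = 0.14570 and P(data|¬H) = 0.233·0.767·0.233 = 0.041640.
Bayes: P(H|data) = 0.219·0.14570 / (0.219·0.14570 + 0.781·0.041640) = 0.031908/0.064429 = 0.4952.

Posterior P(H) ≈ 0.495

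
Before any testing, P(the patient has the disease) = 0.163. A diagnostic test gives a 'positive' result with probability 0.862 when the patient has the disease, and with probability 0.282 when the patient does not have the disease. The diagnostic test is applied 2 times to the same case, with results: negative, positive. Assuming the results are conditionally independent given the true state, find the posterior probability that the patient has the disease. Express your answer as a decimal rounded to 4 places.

Let H be the event that the patient has the disease; start with P(H) = 0.163. P('positive'|H) = 0.862, P('positive'|¬H) = 0.282.
Update on result 1 ('negative'): P(H) ← 0.138·0.1630 / (0.138·0.1630 + 0.718·0.8370) = 0.022494/0.62346 = 0.0361.
Update on result 2 ('positive'): P(H) ← 0.862·0.0361 / (0.862·0.0361 + 0.282·0.9639) = 0.031100/0.30293 = 0.1027.

Posterior P(H) ≈ 0.1027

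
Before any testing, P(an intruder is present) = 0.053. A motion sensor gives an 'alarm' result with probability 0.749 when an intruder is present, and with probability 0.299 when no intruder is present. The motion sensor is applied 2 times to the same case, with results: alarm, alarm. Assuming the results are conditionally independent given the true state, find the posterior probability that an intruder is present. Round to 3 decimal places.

Let H be the event that an intruder is present; start with P(H) = 0.053. P('alarm'|H) = 0.749, P('alarm'|¬H) = 0.299.
Update on result 1 ('alarm'): P(H) ← 0.749·0.0530 / (0.749·0.0530 + 0.299·0.9470) = 0.039697/0.32285 = 0.1230.
Update on result 2 ('alarm'): P(H) ← 0.749·0.1230 / (0.749·0.1230 + 0.299·0.8770) = 0.092096/0.35433 = 0.2599.

Posterior P(H) ≈ 0.260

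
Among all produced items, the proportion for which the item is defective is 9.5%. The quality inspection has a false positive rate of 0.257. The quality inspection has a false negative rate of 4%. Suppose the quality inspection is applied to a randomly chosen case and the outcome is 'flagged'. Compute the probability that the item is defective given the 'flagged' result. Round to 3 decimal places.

P(H | E) ≈ 0.282

Let H be the event that the item is defective. P(H) = 0.095, so P(¬H) = 0.905. With E the 'flagged' result, P(E|H) = 0.96 and P(E|¬H) = 0.257.
P(E) = 0.96·0.095 + 0.257·0.905 = 0.091200 + 0.23259 = 0.32378.
By Bayes' theorem, P(H|E) = 0.091200 / 0.32378 = 0.282.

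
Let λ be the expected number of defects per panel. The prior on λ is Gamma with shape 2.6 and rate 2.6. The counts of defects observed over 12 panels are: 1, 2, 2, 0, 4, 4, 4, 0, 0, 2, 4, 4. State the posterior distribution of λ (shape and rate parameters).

The Poisson likelihood adds the total count to the shape and the number of exposure periods to the rate. Here ∑xᵢ = 27 and n = 12, so shape 2.6→29.6 and rate 2.6→14.6.

Posterior: Gamma(shape=29.6, rate=14.6)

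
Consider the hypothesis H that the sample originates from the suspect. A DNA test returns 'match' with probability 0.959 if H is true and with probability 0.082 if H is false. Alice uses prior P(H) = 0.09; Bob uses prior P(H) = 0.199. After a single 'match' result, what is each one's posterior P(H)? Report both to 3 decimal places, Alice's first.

P('+'|H) = 0.959, P('+'|¬H) = 0.082.
Alice: numerator 0.959·0.09 = 0.086310; evidence = 0.086310+0.082·0.91 = 0.16093; posterior = 0.536.
Bob: numerator 0.959·0.199 = 0.19084; evidence = 0.19084+0.082·0.801 = 0.25652; posterior = 0.744.

Alice: 0.536; Bob: 0.744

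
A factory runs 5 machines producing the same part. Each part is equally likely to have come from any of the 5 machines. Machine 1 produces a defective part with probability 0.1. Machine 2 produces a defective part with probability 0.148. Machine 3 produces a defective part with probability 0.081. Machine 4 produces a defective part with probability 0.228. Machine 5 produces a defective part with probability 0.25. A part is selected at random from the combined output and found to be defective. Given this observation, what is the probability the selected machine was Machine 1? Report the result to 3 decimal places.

Tabulate prior·likelihood by source: [1] prior 0.2, lik 0.1, product 0.02000; [2] prior 0.2, lik 0.148, product 0.02960; [3] prior 0.2, lik 0.081, product 0.01620; [4] prior 0.2, lik 0.228, product 0.04560; [5] prior 0.2, lik 0.25, product 0.05000.
Normalizing constant = 0.16140; the posterior for Machine 1 is its product over the sum, 0.02000/0.16140 = 0.124.

Posterior probability ≈ 0.124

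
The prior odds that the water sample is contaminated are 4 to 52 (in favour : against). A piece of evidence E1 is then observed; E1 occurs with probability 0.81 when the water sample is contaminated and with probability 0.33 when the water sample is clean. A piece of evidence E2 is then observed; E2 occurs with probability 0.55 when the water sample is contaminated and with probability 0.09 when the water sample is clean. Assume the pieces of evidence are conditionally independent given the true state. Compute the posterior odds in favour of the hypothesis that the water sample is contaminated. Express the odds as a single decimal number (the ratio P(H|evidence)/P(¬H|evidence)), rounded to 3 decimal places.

Prior odds = 4/52 = 0.076923. In log-odds, ln(0.076923) = -2.5649.
Add log likelihood ratios: ln(2.4545) + ln(6.1111) = 2.7081.
Posterior log-odds = 0.14310, so posterior odds = exp(0.14310) = 1.1538.

Posterior odds ≈ 1.154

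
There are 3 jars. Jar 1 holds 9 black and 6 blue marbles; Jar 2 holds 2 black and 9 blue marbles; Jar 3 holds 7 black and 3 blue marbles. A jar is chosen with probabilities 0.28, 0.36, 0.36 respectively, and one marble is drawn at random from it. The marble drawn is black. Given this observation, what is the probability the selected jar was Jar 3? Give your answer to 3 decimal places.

Posterior probability ≈ 0.519

Tabulate prior·likelihood by source: [1] prior 0.28, lik 0.6, product 0.1680; [2] prior 0.36, lik 0.1818, product 0.06545; [3] prior 0.36, lik 0.7, product 0.2520.
Normalizing constant = 0.48545; the posterior for Jar 3 is its product over the sum, 0.2520/0.48545 = 0.519.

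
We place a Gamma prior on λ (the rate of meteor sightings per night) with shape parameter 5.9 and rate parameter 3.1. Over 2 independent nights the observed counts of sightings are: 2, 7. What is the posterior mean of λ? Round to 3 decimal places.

Posterior mean ≈ 2.922

Total count ∑xᵢ = 9 over n = 2 nights.
Gamma is conjugate to the Poisson likelihood: posterior is Gamma(shape = 5.9+9 = 14.9, rate = 3.1+2 = 5.1).
Posterior mean = shape/rate = 14.9/5.1 = 2.922.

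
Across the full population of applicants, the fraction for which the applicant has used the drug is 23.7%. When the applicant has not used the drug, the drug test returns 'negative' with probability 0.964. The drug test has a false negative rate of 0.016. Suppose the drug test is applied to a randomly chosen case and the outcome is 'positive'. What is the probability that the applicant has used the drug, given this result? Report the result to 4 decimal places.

P(H | E) ≈ 0.8946

Let H be the event that the applicant has used the drug. P(H) = 0.237, so P(¬H) = 0.763. With E the 'positive' result, P(E|H) = 0.984 and P(E|¬H) = 0.036.
P(E) = 0.984·0.237 + 0.036·0.763 = 0.23321 + 0.027468 = 0.26068.
By Bayes' theorem, P(H|E) = 0.23321 / 0.26068 = 0.8946.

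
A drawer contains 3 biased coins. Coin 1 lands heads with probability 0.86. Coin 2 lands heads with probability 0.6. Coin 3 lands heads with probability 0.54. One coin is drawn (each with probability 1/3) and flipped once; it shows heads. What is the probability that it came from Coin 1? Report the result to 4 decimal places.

Posterior probability ≈ 0.4300

Tabulate prior·likelihood by source: [1] prior 0.333333, lik 0.86, product 0.2867; [2] prior 0.333333, lik 0.6, product 0.2000; [3] prior 0.333333, lik 0.54, product 0.1800.
Normalizing constant = 0.66667; the posterior for Coin 1 is its product over the sum, 0.2867/0.66667 = 0.4300.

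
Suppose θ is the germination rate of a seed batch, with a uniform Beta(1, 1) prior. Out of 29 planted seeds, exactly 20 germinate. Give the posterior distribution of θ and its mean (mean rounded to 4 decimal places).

Posterior: Beta(21, 10); mean ≈ 0.6774

The binomial likelihood is conjugate to the Beta prior: with 20 successes and 9 failures, the posterior is Beta(1+20, 1+9) = Beta(21, 10).
E[θ | data] = 21/(21+10) = 0.6774.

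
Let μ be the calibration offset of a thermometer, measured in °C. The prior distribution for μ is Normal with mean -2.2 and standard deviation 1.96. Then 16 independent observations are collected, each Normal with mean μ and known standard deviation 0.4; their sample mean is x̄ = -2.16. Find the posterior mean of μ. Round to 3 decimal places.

With known σ, the Normal prior is conjugate. Weight on the data is w = (n/σ²)/(n/σ² + 1/τ₀²) = 100.000/(100.000+0.260308) = 0.99740.
Posterior mean = w·x̄ + (1−w)·μ₀ = 0.99740·-2.16 + 0.0025963·-2.2 = -2.160.

Posterior mean ≈ -2.160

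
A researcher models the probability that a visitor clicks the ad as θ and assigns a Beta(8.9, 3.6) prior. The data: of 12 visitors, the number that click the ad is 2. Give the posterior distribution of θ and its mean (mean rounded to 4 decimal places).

The binomial likelihood is conjugate to the Beta prior: with 2 successes and 10 failures, the posterior is Beta(8.9+2, 3.6+10) = Beta(10.9, 13.6).
E[θ | data] = 10.9/(10.9+13.6) = 0.4449.

Posterior: Beta(10.9, 13.6); mean ≈ 0.4449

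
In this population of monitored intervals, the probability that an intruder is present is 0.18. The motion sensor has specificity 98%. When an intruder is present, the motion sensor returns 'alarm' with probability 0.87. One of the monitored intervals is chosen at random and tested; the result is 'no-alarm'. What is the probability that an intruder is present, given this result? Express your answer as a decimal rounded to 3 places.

P(H | E) ≈ 0.028

Write H for 'an intruder is present'. Prior odds H:¬H = 0.18/0.82 = 0.21951. For the 'no-alarm' outcome, the likelihood ratio is 0.13/0.98 = 0.13265.
Posterior odds = 0.21951 × 0.13265 = 0.029119, so P(H|E) = 0.029119/(1+0.029119) = 0.028.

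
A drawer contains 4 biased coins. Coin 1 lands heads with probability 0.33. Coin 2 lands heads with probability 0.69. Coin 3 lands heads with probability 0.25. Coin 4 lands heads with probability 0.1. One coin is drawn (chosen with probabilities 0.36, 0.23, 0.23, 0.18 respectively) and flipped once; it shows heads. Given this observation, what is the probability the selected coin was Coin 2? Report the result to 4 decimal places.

Tabulate prior·likelihood by source: [1] prior 0.36, lik 0.33, product 0.1188; [2] prior 0.23, lik 0.69, product 0.1587; [3] prior 0.23, lik 0.25, product 0.05750; [4] prior 0.18, lik 0.1, product 0.01800.
Normalizing constant = 0.35300; the posterior for Coin 2 is its product over the sum, 0.1587/0.35300 = 0.4496.

Posterior probability ≈ 0.4496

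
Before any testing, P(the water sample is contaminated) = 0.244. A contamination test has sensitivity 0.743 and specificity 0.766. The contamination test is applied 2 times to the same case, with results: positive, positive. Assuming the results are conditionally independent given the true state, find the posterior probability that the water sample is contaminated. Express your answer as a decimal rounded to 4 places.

With H the event that the water sample is contaminated, the joint likelihood of the observed sequence is P(data|H) = 0.743·0.743 = 0.55205 and P(data|¬H) = 0.234·0.234 = 0.054756.
Bayes: P(H|data) = 0.244·0.55205 / (0.244·0.55205 + 0.756·0.054756) = 0.13470/0.17610 = 0.7649.

Posterior P(H) ≈ 0.7649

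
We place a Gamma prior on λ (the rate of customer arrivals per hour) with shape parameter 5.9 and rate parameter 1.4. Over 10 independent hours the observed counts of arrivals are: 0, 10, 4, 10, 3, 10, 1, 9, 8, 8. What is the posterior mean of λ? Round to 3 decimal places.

The Poisson likelihood adds the total count to the shape and the number of exposure periods to the rate. Here ∑xᵢ = 63 and n = 10, so shape 5.9→68.9 and rate 1.4→11.4.
E[λ | data] = 68.9/11.4 = 6.044.

Posterior mean ≈ 6.044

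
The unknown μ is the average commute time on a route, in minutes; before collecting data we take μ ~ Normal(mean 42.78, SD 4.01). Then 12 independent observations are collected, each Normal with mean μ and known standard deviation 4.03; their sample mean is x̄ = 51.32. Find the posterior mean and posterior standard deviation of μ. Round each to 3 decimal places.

Prior precision 1/τ₀² = 1/4.01² = 0.0621887; data precision n/σ² = 12/4.03² = 0.738875.
Posterior precision = 0.0621887 + 0.738875 = 0.801064, giving posterior SD = 1/√0.801064 = 1.117.
Posterior mean = (0.0621887·42.78 + 0.738875·51.32) / 0.801064 = 50.657.

Posterior mean ≈ 50.657; posterior SD ≈ 1.117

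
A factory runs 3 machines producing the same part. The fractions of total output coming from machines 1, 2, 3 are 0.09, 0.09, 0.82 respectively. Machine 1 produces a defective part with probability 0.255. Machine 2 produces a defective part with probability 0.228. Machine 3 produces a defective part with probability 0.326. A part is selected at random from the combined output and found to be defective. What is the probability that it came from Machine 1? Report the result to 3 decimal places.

Posterior probability ≈ 0.074

Tabulate prior·likelihood by source: [1] prior 0.09, lik 0.255, product 0.02295; [2] prior 0.09, lik 0.228, product 0.02052; [3] prior 0.82, lik 0.326, product 0.2673.
Normalizing constant = 0.31079; the posterior for Machine 1 is its product over the sum, 0.02295/0.31079 = 0.074.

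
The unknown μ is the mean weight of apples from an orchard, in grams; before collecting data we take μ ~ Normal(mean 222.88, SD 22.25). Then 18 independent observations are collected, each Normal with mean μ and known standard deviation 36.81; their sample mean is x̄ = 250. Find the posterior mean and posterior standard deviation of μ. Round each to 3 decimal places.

Posterior mean ≈ 246.421; posterior SD ≈ 8.083

Prior precision 1/τ₀² = 1/22.25² = 0.00201995; data precision n/σ² = 18/36.81² = 0.0132844.
Posterior precision = 0.00201995 + 0.0132844 = 0.0153043, giving posterior SD = 1/√0.0153043 = 8.083.
Posterior mean = (0.00201995·222.88 + 0.0132844·250) / 0.0153043 = 246.421.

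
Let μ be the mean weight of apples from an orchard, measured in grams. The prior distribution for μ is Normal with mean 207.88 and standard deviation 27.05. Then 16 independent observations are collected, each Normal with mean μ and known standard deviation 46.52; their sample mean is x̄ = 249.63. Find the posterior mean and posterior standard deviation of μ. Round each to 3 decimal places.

Posterior mean ≈ 243.116; posterior SD ≈ 10.684

With known σ, the Normal prior is conjugate. Weight on the data is w = (n/σ²)/(n/σ² + 1/τ₀²) = 0.00739334/(0.00739334+0.00136668) = 0.84399.
Posterior mean = w·x̄ + (1−w)·μ₀ = 0.84399·249.63 + 0.15601·207.88 = 243.116. Posterior variance = 1/(0.00739334+0.00136668) = 114.155, so SD = 10.684.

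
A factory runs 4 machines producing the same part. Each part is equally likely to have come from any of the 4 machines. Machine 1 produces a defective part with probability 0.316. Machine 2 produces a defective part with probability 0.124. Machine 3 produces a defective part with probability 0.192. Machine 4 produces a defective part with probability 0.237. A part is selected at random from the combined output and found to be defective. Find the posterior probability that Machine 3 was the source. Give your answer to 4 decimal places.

P(defective|M1) = 0.316; P(defective|M2) = 0.124; P(defective|M3) = 0.192; P(defective|M4) = 0.237.
Prior × likelihood for each source: 0.25·0.316=0.07900, 0.25·0.124=0.03100, 0.25·0.192=0.04800, 0.25·0.237=0.05925. Summing gives P(defective) = 0.21725.
P(Machine 3 | defective) = 0.04800 / 0.21725 = 0.2209.

Posterior probability ≈ 0.2209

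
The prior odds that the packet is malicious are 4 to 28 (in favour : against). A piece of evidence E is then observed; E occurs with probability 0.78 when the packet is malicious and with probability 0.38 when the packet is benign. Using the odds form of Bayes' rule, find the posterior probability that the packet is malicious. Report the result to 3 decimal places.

Posterior probability ≈ 0.227

Prior odds = 4/28 = 0.14286.
Likelihood ratio for E = 0.78/0.38 = 2.0526.
Posterior odds = prior odds × LR = 0.29323.
Posterior probability = odds/(1+odds) = 0.29323/1.2932 = 0.227.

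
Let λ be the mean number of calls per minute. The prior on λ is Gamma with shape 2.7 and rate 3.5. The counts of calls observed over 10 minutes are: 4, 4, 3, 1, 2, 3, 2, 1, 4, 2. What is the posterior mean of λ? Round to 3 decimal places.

The Poisson likelihood adds the total count to the shape and the number of exposure periods to the rate. Here ∑xᵢ = 26 and n = 10, so shape 2.7→28.7 and rate 3.5→13.5.
E[λ | data] = 28.7/13.5 = 2.126.

Posterior mean ≈ 2.126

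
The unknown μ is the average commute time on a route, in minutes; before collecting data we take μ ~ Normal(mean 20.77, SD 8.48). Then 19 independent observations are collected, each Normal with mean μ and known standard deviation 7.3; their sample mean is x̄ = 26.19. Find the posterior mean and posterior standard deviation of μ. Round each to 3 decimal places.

Prior precision 1/τ₀² = 1/8.48² = 0.0139062; data precision n/σ² = 19/7.3² = 0.356540.
Posterior precision = 0.0139062 + 0.356540 = 0.370446, giving posterior SD = 1/√0.370446 = 1.643.
Posterior mean = (0.0139062·20.77 + 0.356540·26.19) / 0.370446 = 25.987.

Posterior mean ≈ 25.987; posterior SD ≈ 1.643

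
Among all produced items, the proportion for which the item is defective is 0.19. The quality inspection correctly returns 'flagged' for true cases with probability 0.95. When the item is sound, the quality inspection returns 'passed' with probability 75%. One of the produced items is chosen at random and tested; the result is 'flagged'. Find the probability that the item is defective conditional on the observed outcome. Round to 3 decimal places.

P(H | E) ≈ 0.471

Let H be the event that the item is defective. P(H) = 0.19, so P(¬H) = 0.81. With E the 'flagged' result, P(E|H) = 0.95 and P(E|¬H) = 0.25.
P(E) = 0.95·0.19 + 0.25·0.81 = 0.18050 + 0.20250 = 0.38300.
By Bayes' theorem, P(H|E) = 0.18050 / 0.38300 = 0.471.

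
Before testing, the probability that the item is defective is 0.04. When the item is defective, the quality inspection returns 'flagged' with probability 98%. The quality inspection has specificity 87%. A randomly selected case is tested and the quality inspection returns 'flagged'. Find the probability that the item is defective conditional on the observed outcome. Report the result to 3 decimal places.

P(H | E) ≈ 0.239

Let H be the event that the item is defective. P(H) = 0.04, so P(¬H) = 0.96. With E the 'flagged' result, P(E|H) = 0.98 and P(E|¬H) = 0.13.
P(E) = 0.98·0.04 + 0.13·0.96 = 0.039200 + 0.12480 = 0.16400.
By Bayes' theorem, P(H|E) = 0.039200 / 0.16400 = 0.239.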